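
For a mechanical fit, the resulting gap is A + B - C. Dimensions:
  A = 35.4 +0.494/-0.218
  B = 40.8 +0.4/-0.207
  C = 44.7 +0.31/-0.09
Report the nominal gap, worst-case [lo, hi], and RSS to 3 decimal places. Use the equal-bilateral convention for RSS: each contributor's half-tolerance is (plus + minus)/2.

nominal=31.500 wc=[30.765,32.484] rss=0.509

Stack each dimension's contribution:
  +A: nom +35.400 → Σnom=35.400; wc +0.494/-0.218 → slack +0.494/-0.218; half-tol=0.356, Σhalf²=0.126736
  +B: nom +40.800 → Σnom=76.200; wc +0.400/-0.207 → slack +0.894/-0.425; half-tol=0.303, Σhalf²=0.218848
  -C: nom -44.700 → Σnom=31.500; wc +0.090/-0.310 → slack +0.984/-0.735; half-tol=0.200, Σhalf²=0.258848
Nominal = 31.500. Worst-case = [31.500 - 0.735, 31.500 + 0.984] = [30.765, 32.484]. RSS = √0.258848 = 0.509.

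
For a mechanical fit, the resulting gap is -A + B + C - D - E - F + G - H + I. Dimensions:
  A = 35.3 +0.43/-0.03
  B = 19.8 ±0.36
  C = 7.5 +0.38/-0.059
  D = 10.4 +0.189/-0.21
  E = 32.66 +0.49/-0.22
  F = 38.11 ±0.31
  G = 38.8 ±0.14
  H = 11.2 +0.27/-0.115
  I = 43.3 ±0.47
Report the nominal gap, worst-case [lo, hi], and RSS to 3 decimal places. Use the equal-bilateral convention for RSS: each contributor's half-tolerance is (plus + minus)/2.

Stack each dimension's contribution:
  -A: nom -35.300 → Σnom=-35.300; wc +0.030/-0.430 → slack +0.030/-0.430; half-tol=0.230, Σhalf²=0.052900
  +B: nom +19.800 → Σnom=-15.500; wc +0.360/-0.360 → slack +0.390/-0.790; half-tol=0.360, Σhalf²=0.182500
  +C: nom +7.500 → Σnom=-8.000; wc +0.380/-0.059 → slack +0.770/-0.849; half-tol=0.220, Σhalf²=0.230680
  -D: nom -10.400 → Σnom=-18.400; wc +0.210/-0.189 → slack +0.980/-1.038; half-tol=0.200, Σhalf²=0.270481
  -E: nom -32.660 → Σnom=-51.060; wc +0.220/-0.490 → slack +1.200/-1.528; half-tol=0.355, Σhalf²=0.396506
  -F: nom -38.110 → Σnom=-89.170; wc +0.310/-0.310 → slack +1.510/-1.838; half-tol=0.310, Σhalf²=0.492606
  +G: nom +38.800 → Σnom=-50.370; wc +0.140/-0.140 → slack +1.650/-1.978; half-tol=0.140, Σhalf²=0.512205
  -H: nom -11.200 → Σnom=-61.570; wc +0.115/-0.270 → slack +1.765/-2.248; half-tol=0.193, Σhalf²=0.549262
  +I: nom +43.300 → Σnom=-18.270; wc +0.470/-0.470 → slack +2.235/-2.718; half-tol=0.470, Σhalf²=0.770162
Nominal = -18.270. Worst-case = [-18.270 - 2.718, -18.270 + 2.235] = [-20.988, -16.035]. RSS = √0.770162 = 0.878.

nominal=-18.270 wc=[-20.988,-16.035] rss=0.878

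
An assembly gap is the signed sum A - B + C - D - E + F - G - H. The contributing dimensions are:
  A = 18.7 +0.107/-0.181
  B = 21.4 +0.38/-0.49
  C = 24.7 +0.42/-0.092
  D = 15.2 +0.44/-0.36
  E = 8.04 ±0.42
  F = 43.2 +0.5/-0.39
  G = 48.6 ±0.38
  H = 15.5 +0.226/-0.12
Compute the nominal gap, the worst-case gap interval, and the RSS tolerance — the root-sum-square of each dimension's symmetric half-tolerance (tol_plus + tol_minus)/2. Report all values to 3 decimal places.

Stack each dimension's contribution:
  +A: nom +18.700 → Σnom=18.700; wc +0.107/-0.181 → slack +0.107/-0.181; half-tol=0.144, Σhalf²=0.020736
  -B: nom -21.400 → Σnom=-2.700; wc +0.490/-0.380 → slack +0.597/-0.561; half-tol=0.435, Σhalf²=0.209961
  +C: nom +24.700 → Σnom=22.000; wc +0.420/-0.092 → slack +1.017/-0.653; half-tol=0.256, Σhalf²=0.275497
  -D: nom -15.200 → Σnom=6.800; wc +0.360/-0.440 → slack +1.377/-1.093; half-tol=0.400, Σhalf²=0.435497
  -E: nom -8.040 → Σnom=-1.240; wc +0.420/-0.420 → slack +1.797/-1.513; half-tol=0.420, Σhalf²=0.611897
  +F: nom +43.200 → Σnom=41.960; wc +0.500/-0.390 → slack +2.297/-1.903; half-tol=0.445, Σhalf²=0.809922
  -G: nom -48.600 → Σnom=-6.640; wc +0.380/-0.380 → slack +2.677/-2.283; half-tol=0.380, Σhalf²=0.954322
  -H: nom -15.500 → Σnom=-22.140; wc +0.120/-0.226 → slack +2.797/-2.509; half-tol=0.173, Σhalf²=0.984251
Nominal = -22.140. Worst-case = [-22.140 - 2.509, -22.140 + 2.797] = [-24.649, -19.343]. RSS = √0.984251 = 0.992.

nominal=-22.140 wc=[-24.649,-19.343] rss=0.992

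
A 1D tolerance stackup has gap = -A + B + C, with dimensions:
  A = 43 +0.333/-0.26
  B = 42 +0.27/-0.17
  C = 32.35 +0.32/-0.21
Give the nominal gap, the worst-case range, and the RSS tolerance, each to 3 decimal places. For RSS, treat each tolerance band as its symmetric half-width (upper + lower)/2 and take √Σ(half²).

nominal=31.350 wc=[30.637,32.200] rss=0.454

Stack each dimension's contribution:
  -A: nom -43.000 → Σnom=-43.000; wc +0.260/-0.333 → slack +0.260/-0.333; half-tol=0.296, Σhalf²=0.087912
  +B: nom +42.000 → Σnom=-1.000; wc +0.270/-0.170 → slack +0.530/-0.503; half-tol=0.220, Σhalf²=0.136312
  +C: nom +32.350 → Σnom=31.350; wc +0.320/-0.210 → slack +0.850/-0.713; half-tol=0.265, Σhalf²=0.206537
Nominal = 31.350. Worst-case = [31.350 - 0.713, 31.350 + 0.850] = [30.637, 32.200]. RSS = √0.206537 = 0.454.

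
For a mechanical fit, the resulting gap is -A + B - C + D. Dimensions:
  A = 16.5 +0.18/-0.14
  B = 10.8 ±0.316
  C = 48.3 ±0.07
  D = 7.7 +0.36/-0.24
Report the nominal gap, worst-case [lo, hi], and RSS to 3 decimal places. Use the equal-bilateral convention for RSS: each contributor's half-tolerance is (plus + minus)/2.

nominal=-46.300 wc=[-47.106,-45.414] rss=0.469

Stack each dimension's contribution:
  -A: nom -16.500 → Σnom=-16.500; wc +0.140/-0.180 → slack +0.140/-0.180; half-tol=0.160, Σhalf²=0.025600
  +B: nom +10.800 → Σnom=-5.700; wc +0.316/-0.316 → slack +0.456/-0.496; half-tol=0.316, Σhalf²=0.125456
  -C: nom -48.300 → Σnom=-54.000; wc +0.070/-0.070 → slack +0.526/-0.566; half-tol=0.070, Σhalf²=0.130356
  +D: nom +7.700 → Σnom=-46.300; wc +0.360/-0.240 → slack +0.886/-0.806; half-tol=0.300, Σhalf²=0.220356
Nominal = -46.300. Worst-case = [-46.300 - 0.806, -46.300 + 0.886] = [-47.106, -45.414]. RSS = √0.220356 = 0.469.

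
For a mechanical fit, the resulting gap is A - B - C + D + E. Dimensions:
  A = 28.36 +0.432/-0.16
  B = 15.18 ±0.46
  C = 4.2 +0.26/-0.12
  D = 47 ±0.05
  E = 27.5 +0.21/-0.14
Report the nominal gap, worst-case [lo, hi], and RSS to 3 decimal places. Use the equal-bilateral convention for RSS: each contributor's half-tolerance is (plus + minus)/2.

nominal=83.480 wc=[82.410,84.752] rss=0.607

Stack each dimension's contribution:
  +A: nom +28.360 → Σnom=28.360; wc +0.432/-0.160 → slack +0.432/-0.160; half-tol=0.296, Σhalf²=0.087616
  -B: nom -15.180 → Σnom=13.180; wc +0.460/-0.460 → slack +0.892/-0.620; half-tol=0.460, Σhalf²=0.299216
  -C: nom -4.200 → Σnom=8.980; wc +0.120/-0.260 → slack +1.012/-0.880; half-tol=0.190, Σhalf²=0.335316
  +D: nom +47.000 → Σnom=55.980; wc +0.050/-0.050 → slack +1.062/-0.930; half-tol=0.050, Σhalf²=0.337816
  +E: nom +27.500 → Σnom=83.480; wc +0.210/-0.140 → slack +1.272/-1.070; half-tol=0.175, Σhalf²=0.368441
Nominal = 83.480. Worst-case = [83.480 - 1.070, 83.480 + 1.272] = [82.410, 84.752]. RSS = √0.368441 = 0.607.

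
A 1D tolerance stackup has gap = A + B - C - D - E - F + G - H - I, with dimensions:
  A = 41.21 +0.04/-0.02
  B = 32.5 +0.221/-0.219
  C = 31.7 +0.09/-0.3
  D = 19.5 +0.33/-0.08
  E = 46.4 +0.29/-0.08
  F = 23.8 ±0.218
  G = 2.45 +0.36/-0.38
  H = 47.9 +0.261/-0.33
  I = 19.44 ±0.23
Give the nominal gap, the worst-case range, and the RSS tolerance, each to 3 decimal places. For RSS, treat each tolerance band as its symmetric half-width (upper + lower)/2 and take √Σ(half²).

nominal=-112.580 wc=[-114.618,-110.721] rss=0.699

Stack each dimension's contribution:
  +A: nom +41.210 → Σnom=41.210; wc +0.040/-0.020 → slack +0.040/-0.020; half-tol=0.030, Σhalf²=0.000900
  +B: nom +32.500 → Σnom=73.710; wc +0.221/-0.219 → slack +0.261/-0.239; half-tol=0.220, Σhalf²=0.049300
  -C: nom -31.700 → Σnom=42.010; wc +0.300/-0.090 → slack +0.561/-0.329; half-tol=0.195, Σhalf²=0.087325
  -D: nom -19.500 → Σnom=22.510; wc +0.080/-0.330 → slack +0.641/-0.659; half-tol=0.205, Σhalf²=0.129350
  -E: nom -46.400 → Σnom=-23.890; wc +0.080/-0.290 → slack +0.721/-0.949; half-tol=0.185, Σhalf²=0.163575
  -F: nom -23.800 → Σnom=-47.690; wc +0.218/-0.218 → slack +0.939/-1.167; half-tol=0.218, Σhalf²=0.211099
  +G: nom +2.450 → Σnom=-45.240; wc +0.360/-0.380 → slack +1.299/-1.547; half-tol=0.370, Σhalf²=0.347999
  -H: nom -47.900 → Σnom=-93.140; wc +0.330/-0.261 → slack +1.629/-1.808; half-tol=0.295, Σhalf²=0.435319
  -I: nom -19.440 → Σnom=-112.580; wc +0.230/-0.230 → slack +1.859/-2.038; half-tol=0.230, Σhalf²=0.488219
Nominal = -112.580. Worst-case = [-112.580 - 2.038, -112.580 + 1.859] = [-114.618, -110.721]. RSS = √0.488219 = 0.699.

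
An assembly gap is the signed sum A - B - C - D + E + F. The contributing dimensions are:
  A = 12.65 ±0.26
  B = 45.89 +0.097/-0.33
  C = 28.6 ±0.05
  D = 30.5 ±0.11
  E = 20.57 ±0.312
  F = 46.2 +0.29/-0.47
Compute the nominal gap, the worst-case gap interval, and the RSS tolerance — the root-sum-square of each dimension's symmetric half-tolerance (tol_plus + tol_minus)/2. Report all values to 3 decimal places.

nominal=-25.570 wc=[-26.869,-24.218] rss=0.608

Stack each dimension's contribution:
  +A: nom +12.650 → Σnom=12.650; wc +0.260/-0.260 → slack +0.260/-0.260; half-tol=0.260, Σhalf²=0.067600
  -B: nom -45.890 → Σnom=-33.240; wc +0.330/-0.097 → slack +0.590/-0.357; half-tol=0.214, Σhalf²=0.113182
  -C: nom -28.600 → Σnom=-61.840; wc +0.050/-0.050 → slack +0.640/-0.407; half-tol=0.050, Σhalf²=0.115682
  -D: nom -30.500 → Σnom=-92.340; wc +0.110/-0.110 → slack +0.750/-0.517; half-tol=0.110, Σhalf²=0.127782
  +E: nom +20.570 → Σnom=-71.770; wc +0.312/-0.312 → slack +1.062/-0.829; half-tol=0.312, Σhalf²=0.225126
  +F: nom +46.200 → Σnom=-25.570; wc +0.290/-0.470 → slack +1.352/-1.299; half-tol=0.380, Σhalf²=0.369526
Nominal = -25.570. Worst-case = [-25.570 - 1.299, -25.570 + 1.352] = [-26.869, -24.218]. RSS = √0.369526 = 0.608.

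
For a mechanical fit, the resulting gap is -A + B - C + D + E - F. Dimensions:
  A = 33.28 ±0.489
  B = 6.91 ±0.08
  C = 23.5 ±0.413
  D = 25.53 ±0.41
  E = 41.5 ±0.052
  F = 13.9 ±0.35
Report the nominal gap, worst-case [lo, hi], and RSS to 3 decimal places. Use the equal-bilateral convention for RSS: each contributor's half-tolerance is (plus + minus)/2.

Stack each dimension's contribution:
  -A: nom -33.280 → Σnom=-33.280; wc +0.489/-0.489 → slack +0.489/-0.489; half-tol=0.489, Σhalf²=0.239121
  +B: nom +6.910 → Σnom=-26.370; wc +0.080/-0.080 → slack +0.569/-0.569; half-tol=0.080, Σhalf²=0.245521
  -C: nom -23.500 → Σnom=-49.870; wc +0.413/-0.413 → slack +0.982/-0.982; half-tol=0.413, Σhalf²=0.416090
  +D: nom +25.530 → Σnom=-24.340; wc +0.410/-0.410 → slack +1.392/-1.392; half-tol=0.410, Σhalf²=0.584190
  +E: nom +41.500 → Σnom=17.160; wc +0.052/-0.052 → slack +1.444/-1.444; half-tol=0.052, Σhalf²=0.586894
  -F: nom -13.900 → Σnom=3.260; wc +0.350/-0.350 → slack +1.794/-1.794; half-tol=0.350, Σhalf²=0.709394
Nominal = 3.260. Worst-case = [3.260 - 1.794, 3.260 + 1.794] = [1.466, 5.054]. RSS = √0.709394 = 0.842.

nominal=3.260 wc=[1.466,5.054] rss=0.842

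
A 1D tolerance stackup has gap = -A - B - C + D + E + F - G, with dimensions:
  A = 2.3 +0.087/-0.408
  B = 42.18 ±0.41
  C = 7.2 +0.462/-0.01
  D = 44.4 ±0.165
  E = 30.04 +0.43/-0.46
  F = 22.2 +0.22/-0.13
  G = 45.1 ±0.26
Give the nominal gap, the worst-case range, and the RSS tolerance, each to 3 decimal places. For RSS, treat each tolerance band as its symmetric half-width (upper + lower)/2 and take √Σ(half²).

Stack each dimension's contribution:
  -A: nom -2.300 → Σnom=-2.300; wc +0.408/-0.087 → slack +0.408/-0.087; half-tol=0.247, Σhalf²=0.061256
  -B: nom -42.180 → Σnom=-44.480; wc +0.410/-0.410 → slack +0.818/-0.497; half-tol=0.410, Σhalf²=0.229356
  -C: nom -7.200 → Σnom=-51.680; wc +0.010/-0.462 → slack +0.828/-0.959; half-tol=0.236, Σhalf²=0.285052
  +D: nom +44.400 → Σnom=-7.280; wc +0.165/-0.165 → slack +0.993/-1.124; half-tol=0.165, Σhalf²=0.312277
  +E: nom +30.040 → Σnom=22.760; wc +0.430/-0.460 → slack +1.423/-1.584; half-tol=0.445, Σhalf²=0.510302
  +F: nom +22.200 → Σnom=44.960; wc +0.220/-0.130 → slack +1.643/-1.714; half-tol=0.175, Σhalf²=0.540927
  -G: nom -45.100 → Σnom=-0.140; wc +0.260/-0.260 → slack +1.903/-1.974; half-tol=0.260, Σhalf²=0.608527
Nominal = -0.140. Worst-case = [-0.140 - 1.974, -0.140 + 1.903] = [-2.114, 1.763]. RSS = √0.608527 = 0.780.

nominal=-0.140 wc=[-2.114,1.763] rss=0.780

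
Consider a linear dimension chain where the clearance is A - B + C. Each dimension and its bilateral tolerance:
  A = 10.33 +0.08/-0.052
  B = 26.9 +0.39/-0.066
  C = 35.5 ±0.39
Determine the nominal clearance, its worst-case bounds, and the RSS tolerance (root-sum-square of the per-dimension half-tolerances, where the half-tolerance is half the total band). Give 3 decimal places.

Stack each dimension's contribution:
  +A: nom +10.330 → Σnom=10.330; wc +0.080/-0.052 → slack +0.080/-0.052; half-tol=0.066, Σhalf²=0.004356
  -B: nom -26.900 → Σnom=-16.570; wc +0.066/-0.390 → slack +0.146/-0.442; half-tol=0.228, Σhalf²=0.056340
  +C: nom +35.500 → Σnom=18.930; wc +0.390/-0.390 → slack +0.536/-0.832; half-tol=0.390, Σhalf²=0.208440
Nominal = 18.930. Worst-case = [18.930 - 0.832, 18.930 + 0.536] = [18.098, 19.466]. RSS = √0.208440 = 0.457.

nominal=18.930 wc=[18.098,19.466] rss=0.457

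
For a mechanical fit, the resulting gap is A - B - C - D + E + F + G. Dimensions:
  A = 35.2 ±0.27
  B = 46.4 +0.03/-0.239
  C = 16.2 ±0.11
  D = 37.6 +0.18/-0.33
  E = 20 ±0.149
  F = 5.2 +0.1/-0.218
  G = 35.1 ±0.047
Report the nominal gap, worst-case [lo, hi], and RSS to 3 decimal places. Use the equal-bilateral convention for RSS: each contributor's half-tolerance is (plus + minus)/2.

Stack each dimension's contribution:
  +A: nom +35.200 → Σnom=35.200; wc +0.270/-0.270 → slack +0.270/-0.270; half-tol=0.270, Σhalf²=0.072900
  -B: nom -46.400 → Σnom=-11.200; wc +0.239/-0.030 → slack +0.509/-0.300; half-tol=0.135, Σhalf²=0.090990
  -C: nom -16.200 → Σnom=-27.400; wc +0.110/-0.110 → slack +0.619/-0.410; half-tol=0.110, Σhalf²=0.103090
  -D: nom -37.600 → Σnom=-65.000; wc +0.330/-0.180 → slack +0.949/-0.590; half-tol=0.255, Σhalf²=0.168115
  +E: nom +20.000 → Σnom=-45.000; wc +0.149/-0.149 → slack +1.098/-0.739; half-tol=0.149, Σhalf²=0.190316
  +F: nom +5.200 → Σnom=-39.800; wc +0.100/-0.218 → slack +1.198/-0.957; half-tol=0.159, Σhalf²=0.215597
  +G: nom +35.100 → Σnom=-4.700; wc +0.047/-0.047 → slack +1.245/-1.004; half-tol=0.047, Σhalf²=0.217806
Nominal = -4.700. Worst-case = [-4.700 - 1.004, -4.700 + 1.245] = [-5.704, -3.455]. RSS = √0.217806 = 0.467.

nominal=-4.700 wc=[-5.704,-3.455] rss=0.467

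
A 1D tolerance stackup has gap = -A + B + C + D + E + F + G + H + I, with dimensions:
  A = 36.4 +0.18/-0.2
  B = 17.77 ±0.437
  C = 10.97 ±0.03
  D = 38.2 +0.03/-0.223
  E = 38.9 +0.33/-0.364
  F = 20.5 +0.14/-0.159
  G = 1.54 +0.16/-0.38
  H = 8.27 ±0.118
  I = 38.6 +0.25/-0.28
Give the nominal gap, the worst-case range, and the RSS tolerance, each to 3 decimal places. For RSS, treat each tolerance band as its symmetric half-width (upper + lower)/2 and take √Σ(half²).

Stack each dimension's contribution:
  -A: nom -36.400 → Σnom=-36.400; wc +0.200/-0.180 → slack +0.200/-0.180; half-tol=0.190, Σhalf²=0.036100
  +B: nom +17.770 → Σnom=-18.630; wc +0.437/-0.437 → slack +0.637/-0.617; half-tol=0.437, Σhalf²=0.227069
  +C: nom +10.970 → Σnom=-7.660; wc +0.030/-0.030 → slack +0.667/-0.647; half-tol=0.030, Σhalf²=0.227969
  +D: nom +38.200 → Σnom=30.540; wc +0.030/-0.223 → slack +0.697/-0.870; half-tol=0.127, Σhalf²=0.243971
  +E: nom +38.900 → Σnom=69.440; wc +0.330/-0.364 → slack +1.027/-1.234; half-tol=0.347, Σhalf²=0.364380
  +F: nom +20.500 → Σnom=89.940; wc +0.140/-0.159 → slack +1.167/-1.393; half-tol=0.150, Σhalf²=0.386730
  +G: nom +1.540 → Σnom=91.480; wc +0.160/-0.380 → slack +1.327/-1.773; half-tol=0.270, Σhalf²=0.459630
  +H: nom +8.270 → Σnom=99.750; wc +0.118/-0.118 → slack +1.445/-1.891; half-tol=0.118, Σhalf²=0.473554
  +I: nom +38.600 → Σnom=138.350; wc +0.250/-0.280 → slack +1.695/-2.171; half-tol=0.265, Σhalf²=0.543779
Nominal = 138.350. Worst-case = [138.350 - 2.171, 138.350 + 1.695] = [136.179, 140.045]. RSS = √0.543779 = 0.737.

nominal=138.350 wc=[136.179,140.045] rss=0.737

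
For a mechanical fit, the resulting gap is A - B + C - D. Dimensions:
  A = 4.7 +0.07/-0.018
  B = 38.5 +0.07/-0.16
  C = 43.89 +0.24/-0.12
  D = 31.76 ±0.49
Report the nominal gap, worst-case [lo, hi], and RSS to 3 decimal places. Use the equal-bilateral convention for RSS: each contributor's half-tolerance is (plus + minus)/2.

Stack each dimension's contribution:
  +A: nom +4.700 → Σnom=4.700; wc +0.070/-0.018 → slack +0.070/-0.018; half-tol=0.044, Σhalf²=0.001936
  -B: nom -38.500 → Σnom=-33.800; wc +0.160/-0.070 → slack +0.230/-0.088; half-tol=0.115, Σhalf²=0.015161
  +C: nom +43.890 → Σnom=10.090; wc +0.240/-0.120 → slack +0.470/-0.208; half-tol=0.180, Σhalf²=0.047561
  -D: nom -31.760 → Σnom=-21.670; wc +0.490/-0.490 → slack +0.960/-0.698; half-tol=0.490, Σhalf²=0.287661
Nominal = -21.670. Worst-case = [-21.670 - 0.698, -21.670 + 0.960] = [-22.368, -20.710]. RSS = √0.287661 = 0.536.

nominal=-21.670 wc=[-22.368,-20.710] rss=0.536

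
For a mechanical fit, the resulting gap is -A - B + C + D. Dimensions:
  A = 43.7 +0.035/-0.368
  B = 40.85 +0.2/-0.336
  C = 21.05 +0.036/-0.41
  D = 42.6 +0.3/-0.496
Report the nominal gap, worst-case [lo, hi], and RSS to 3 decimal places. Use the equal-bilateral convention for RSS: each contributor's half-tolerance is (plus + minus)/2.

nominal=-20.900 wc=[-22.041,-19.860] rss=0.566

Stack each dimension's contribution:
  -A: nom -43.700 → Σnom=-43.700; wc +0.368/-0.035 → slack +0.368/-0.035; half-tol=0.202, Σhalf²=0.040602
  -B: nom -40.850 → Σnom=-84.550; wc +0.336/-0.200 → slack +0.704/-0.235; half-tol=0.268, Σhalf²=0.112426
  +C: nom +21.050 → Σnom=-63.500; wc +0.036/-0.410 → slack +0.740/-0.645; half-tol=0.223, Σhalf²=0.162155
  +D: nom +42.600 → Σnom=-20.900; wc +0.300/-0.496 → slack +1.040/-1.141; half-tol=0.398, Σhalf²=0.320559
Nominal = -20.900. Worst-case = [-20.900 - 1.141, -20.900 + 1.040] = [-22.041, -19.860]. RSS = √0.320559 = 0.566.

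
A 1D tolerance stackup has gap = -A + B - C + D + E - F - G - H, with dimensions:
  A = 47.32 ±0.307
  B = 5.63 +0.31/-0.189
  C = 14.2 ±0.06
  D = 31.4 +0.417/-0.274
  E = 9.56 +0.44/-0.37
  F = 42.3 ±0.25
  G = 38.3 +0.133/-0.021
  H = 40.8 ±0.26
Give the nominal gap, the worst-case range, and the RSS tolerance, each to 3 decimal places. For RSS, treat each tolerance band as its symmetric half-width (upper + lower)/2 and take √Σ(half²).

nominal=-136.330 wc=[-138.173,-134.265] rss=0.761

Stack each dimension's contribution:
  -A: nom -47.320 → Σnom=-47.320; wc +0.307/-0.307 → slack +0.307/-0.307; half-tol=0.307, Σhalf²=0.094249
  +B: nom +5.630 → Σnom=-41.690; wc +0.310/-0.189 → slack +0.617/-0.496; half-tol=0.249, Σhalf²=0.156499
  -C: nom -14.200 → Σnom=-55.890; wc +0.060/-0.060 → slack +0.677/-0.556; half-tol=0.060, Σhalf²=0.160099
  +D: nom +31.400 → Σnom=-24.490; wc +0.417/-0.274 → slack +1.094/-0.830; half-tol=0.346, Σhalf²=0.279470
  +E: nom +9.560 → Σnom=-14.930; wc +0.440/-0.370 → slack +1.534/-1.200; half-tol=0.405, Σhalf²=0.443495
  -F: nom -42.300 → Σnom=-57.230; wc +0.250/-0.250 → slack +1.784/-1.450; half-tol=0.250, Σhalf²=0.505995
  -G: nom -38.300 → Σnom=-95.530; wc +0.021/-0.133 → slack +1.805/-1.583; half-tol=0.077, Σhalf²=0.511924
  -H: nom -40.800 → Σnom=-136.330; wc +0.260/-0.260 → slack +2.065/-1.843; half-tol=0.260, Σhalf²=0.579524
Nominal = -136.330. Worst-case = [-136.330 - 1.843, -136.330 + 2.065] = [-138.173, -134.265]. RSS = √0.579524 = 0.761.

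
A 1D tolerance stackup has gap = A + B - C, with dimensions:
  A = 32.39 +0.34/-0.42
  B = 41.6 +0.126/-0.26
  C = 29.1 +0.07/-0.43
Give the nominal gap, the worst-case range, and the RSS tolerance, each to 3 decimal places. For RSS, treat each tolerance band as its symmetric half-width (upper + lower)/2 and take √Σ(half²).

nominal=44.890 wc=[44.140,45.786] rss=0.494

Stack each dimension's contribution:
  +A: nom +32.390 → Σnom=32.390; wc +0.340/-0.420 → slack +0.340/-0.420; half-tol=0.380, Σhalf²=0.144400
  +B: nom +41.600 → Σnom=73.990; wc +0.126/-0.260 → slack +0.466/-0.680; half-tol=0.193, Σhalf²=0.181649
  -C: nom -29.100 → Σnom=44.890; wc +0.430/-0.070 → slack +0.896/-0.750; half-tol=0.250, Σhalf²=0.244149
Nominal = 44.890. Worst-case = [44.890 - 0.750, 44.890 + 0.896] = [44.140, 45.786]. RSS = √0.244149 = 0.494.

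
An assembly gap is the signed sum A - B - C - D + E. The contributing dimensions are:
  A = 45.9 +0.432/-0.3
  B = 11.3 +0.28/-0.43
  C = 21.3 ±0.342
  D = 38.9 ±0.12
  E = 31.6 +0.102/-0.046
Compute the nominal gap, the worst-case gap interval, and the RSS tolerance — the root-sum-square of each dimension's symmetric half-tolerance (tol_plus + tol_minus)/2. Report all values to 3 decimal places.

nominal=6.000 wc=[4.912,7.426] rss=0.630

Stack each dimension's contribution:
  +A: nom +45.900 → Σnom=45.900; wc +0.432/-0.300 → slack +0.432/-0.300; half-tol=0.366, Σhalf²=0.133956
  -B: nom -11.300 → Σnom=34.600; wc +0.430/-0.280 → slack +0.862/-0.580; half-tol=0.355, Σhalf²=0.259981
  -C: nom -21.300 → Σnom=13.300; wc +0.342/-0.342 → slack +1.204/-0.922; half-tol=0.342, Σhalf²=0.376945
  -D: nom -38.900 → Σnom=-25.600; wc +0.120/-0.120 → slack +1.324/-1.042; half-tol=0.120, Σhalf²=0.391345
  +E: nom +31.600 → Σnom=6.000; wc +0.102/-0.046 → slack +1.426/-1.088; half-tol=0.074, Σhalf²=0.396821
Nominal = 6.000. Worst-case = [6.000 - 1.088, 6.000 + 1.426] = [4.912, 7.426]. RSS = √0.396821 = 0.630.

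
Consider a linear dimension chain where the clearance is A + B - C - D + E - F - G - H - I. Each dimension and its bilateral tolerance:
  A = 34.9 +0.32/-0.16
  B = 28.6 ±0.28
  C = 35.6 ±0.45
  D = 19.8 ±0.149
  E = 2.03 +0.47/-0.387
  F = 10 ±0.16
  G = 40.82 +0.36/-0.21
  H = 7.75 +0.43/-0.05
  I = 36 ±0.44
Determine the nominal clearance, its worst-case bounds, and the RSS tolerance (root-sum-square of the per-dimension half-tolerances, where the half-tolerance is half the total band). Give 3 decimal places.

Stack each dimension's contribution:
  +A: nom +34.900 → Σnom=34.900; wc +0.320/-0.160 → slack +0.320/-0.160; half-tol=0.240, Σhalf²=0.057600
  +B: nom +28.600 → Σnom=63.500; wc +0.280/-0.280 → slack +0.600/-0.440; half-tol=0.280, Σhalf²=0.136000
  -C: nom -35.600 → Σnom=27.900; wc +0.450/-0.450 → slack +1.050/-0.890; half-tol=0.450, Σhalf²=0.338500
  -D: nom -19.800 → Σnom=8.100; wc +0.149/-0.149 → slack +1.199/-1.039; half-tol=0.149, Σhalf²=0.360701
  +E: nom +2.030 → Σnom=10.130; wc +0.470/-0.387 → slack +1.669/-1.426; half-tol=0.428, Σhalf²=0.544313
  -F: nom -10.000 → Σnom=0.130; wc +0.160/-0.160 → slack +1.829/-1.586; half-tol=0.160, Σhalf²=0.569913
  -G: nom -40.820 → Σnom=-40.690; wc +0.210/-0.360 → slack +2.039/-1.946; half-tol=0.285, Σhalf²=0.651138
  -H: nom -7.750 → Σnom=-48.440; wc +0.050/-0.430 → slack +2.089/-2.376; half-tol=0.240, Σhalf²=0.708738
  -I: nom -36.000 → Σnom=-84.440; wc +0.440/-0.440 → slack +2.529/-2.816; half-tol=0.440, Σhalf²=0.902338
Nominal = -84.440. Worst-case = [-84.440 - 2.816, -84.440 + 2.529] = [-87.256, -81.911]. RSS = √0.902338 = 0.950.

nominal=-84.440 wc=[-87.256,-81.911] rss=0.950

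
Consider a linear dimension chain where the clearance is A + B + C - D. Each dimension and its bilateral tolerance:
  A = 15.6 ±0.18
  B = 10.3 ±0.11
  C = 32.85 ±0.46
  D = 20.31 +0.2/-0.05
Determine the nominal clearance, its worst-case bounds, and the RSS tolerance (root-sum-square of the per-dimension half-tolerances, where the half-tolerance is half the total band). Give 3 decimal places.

Stack each dimension's contribution:
  +A: nom +15.600 → Σnom=15.600; wc +0.180/-0.180 → slack +0.180/-0.180; half-tol=0.180, Σhalf²=0.032400
  +B: nom +10.300 → Σnom=25.900; wc +0.110/-0.110 → slack +0.290/-0.290; half-tol=0.110, Σhalf²=0.044500
  +C: nom +32.850 → Σnom=58.750; wc +0.460/-0.460 → slack +0.750/-0.750; half-tol=0.460, Σhalf²=0.256100
  -D: nom -20.310 → Σnom=38.440; wc +0.050/-0.200 → slack +0.800/-0.950; half-tol=0.125, Σhalf²=0.271725
Nominal = 38.440. Worst-case = [38.440 - 0.950, 38.440 + 0.800] = [37.490, 39.240]. RSS = √0.271725 = 0.521.

nominal=38.440 wc=[37.490,39.240] rss=0.521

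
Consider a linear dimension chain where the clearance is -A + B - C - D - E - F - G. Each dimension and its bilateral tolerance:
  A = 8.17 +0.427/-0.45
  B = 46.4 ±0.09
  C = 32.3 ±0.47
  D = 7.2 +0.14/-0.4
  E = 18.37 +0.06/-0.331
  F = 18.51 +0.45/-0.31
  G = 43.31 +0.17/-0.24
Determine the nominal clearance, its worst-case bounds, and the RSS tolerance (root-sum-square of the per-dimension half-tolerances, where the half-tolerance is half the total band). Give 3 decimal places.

nominal=-81.460 wc=[-83.267,-79.169] rss=0.848

Stack each dimension's contribution:
  -A: nom -8.170 → Σnom=-8.170; wc +0.450/-0.427 → slack +0.450/-0.427; half-tol=0.439, Σhalf²=0.192282
  +B: nom +46.400 → Σnom=38.230; wc +0.090/-0.090 → slack +0.540/-0.517; half-tol=0.090, Σhalf²=0.200382
  -C: nom -32.300 → Σnom=5.930; wc +0.470/-0.470 → slack +1.010/-0.987; half-tol=0.470, Σhalf²=0.421282
  -D: nom -7.200 → Σnom=-1.270; wc +0.400/-0.140 → slack +1.410/-1.127; half-tol=0.270, Σhalf²=0.494182
  -E: nom -18.370 → Σnom=-19.640; wc +0.331/-0.060 → slack +1.741/-1.187; half-tol=0.196, Σhalf²=0.532403
  -F: nom -18.510 → Σnom=-38.150; wc +0.310/-0.450 → slack +2.051/-1.637; half-tol=0.380, Σhalf²=0.676802
  -G: nom -43.310 → Σnom=-81.460; wc +0.240/-0.170 → slack +2.291/-1.807; half-tol=0.205, Σhalf²=0.718827
Nominal = -81.460. Worst-case = [-81.460 - 1.807, -81.460 + 2.291] = [-83.267, -79.169]. RSS = √0.718827 = 0.848.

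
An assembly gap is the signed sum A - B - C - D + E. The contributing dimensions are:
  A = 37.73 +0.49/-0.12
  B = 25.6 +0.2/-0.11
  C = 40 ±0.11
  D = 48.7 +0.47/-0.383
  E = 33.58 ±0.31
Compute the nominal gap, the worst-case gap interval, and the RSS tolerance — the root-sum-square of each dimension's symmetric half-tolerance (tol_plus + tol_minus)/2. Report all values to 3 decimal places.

nominal=-42.990 wc=[-44.200,-41.587] rss=0.638

Stack each dimension's contribution:
  +A: nom +37.730 → Σnom=37.730; wc +0.490/-0.120 → slack +0.490/-0.120; half-tol=0.305, Σhalf²=0.093025
  -B: nom -25.600 → Σnom=12.130; wc +0.110/-0.200 → slack +0.600/-0.320; half-tol=0.155, Σhalf²=0.117050
  -C: nom -40.000 → Σnom=-27.870; wc +0.110/-0.110 → slack +0.710/-0.430; half-tol=0.110, Σhalf²=0.129150
  -D: nom -48.700 → Σnom=-76.570; wc +0.383/-0.470 → slack +1.093/-0.900; half-tol=0.426, Σhalf²=0.311052
  +E: nom +33.580 → Σnom=-42.990; wc +0.310/-0.310 → slack +1.403/-1.210; half-tol=0.310, Σhalf²=0.407152
Nominal = -42.990. Worst-case = [-42.990 - 1.210, -42.990 + 1.403] = [-44.200, -41.587]. RSS = √0.407152 = 0.638.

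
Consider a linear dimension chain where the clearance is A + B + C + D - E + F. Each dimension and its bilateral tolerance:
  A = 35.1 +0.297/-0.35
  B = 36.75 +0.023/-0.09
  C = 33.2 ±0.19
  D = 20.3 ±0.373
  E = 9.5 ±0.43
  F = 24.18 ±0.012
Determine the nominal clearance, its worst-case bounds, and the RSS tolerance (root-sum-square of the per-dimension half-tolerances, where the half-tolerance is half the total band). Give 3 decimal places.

nominal=140.030 wc=[138.585,141.355] rss=0.684

Stack each dimension's contribution:
  +A: nom +35.100 → Σnom=35.100; wc +0.297/-0.350 → slack +0.297/-0.350; half-tol=0.324, Σhalf²=0.104652
  +B: nom +36.750 → Σnom=71.850; wc +0.023/-0.090 → slack +0.320/-0.440; half-tol=0.056, Σhalf²=0.107844
  +C: nom +33.200 → Σnom=105.050; wc +0.190/-0.190 → slack +0.510/-0.630; half-tol=0.190, Σhalf²=0.143945
  +D: nom +20.300 → Σnom=125.350; wc +0.373/-0.373 → slack +0.883/-1.003; half-tol=0.373, Σhalf²=0.283073
  -E: nom -9.500 → Σnom=115.850; wc +0.430/-0.430 → slack +1.313/-1.433; half-tol=0.430, Σhalf²=0.467973
  +F: nom +24.180 → Σnom=140.030; wc +0.012/-0.012 → slack +1.325/-1.445; half-tol=0.012, Σhalf²=0.468117
Nominal = 140.030. Worst-case = [140.030 - 1.445, 140.030 + 1.325] = [138.585, 141.355]. RSS = √0.468117 = 0.684.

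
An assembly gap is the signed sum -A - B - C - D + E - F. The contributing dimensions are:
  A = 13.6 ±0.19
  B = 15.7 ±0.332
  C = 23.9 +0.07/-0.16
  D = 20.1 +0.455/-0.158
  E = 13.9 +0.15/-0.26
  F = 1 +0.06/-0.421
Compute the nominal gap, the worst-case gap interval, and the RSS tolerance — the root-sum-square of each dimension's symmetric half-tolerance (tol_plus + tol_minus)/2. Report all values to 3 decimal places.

nominal=-60.400 wc=[-61.767,-58.989] rss=0.594

Stack each dimension's contribution:
  -A: nom -13.600 → Σnom=-13.600; wc +0.190/-0.190 → slack +0.190/-0.190; half-tol=0.190, Σhalf²=0.036100
  -B: nom -15.700 → Σnom=-29.300; wc +0.332/-0.332 → slack +0.522/-0.522; half-tol=0.332, Σhalf²=0.146324
  -C: nom -23.900 → Σnom=-53.200; wc +0.160/-0.070 → slack +0.682/-0.592; half-tol=0.115, Σhalf²=0.159549
  -D: nom -20.100 → Σnom=-73.300; wc +0.158/-0.455 → slack +0.840/-1.047; half-tol=0.306, Σhalf²=0.253491
  +E: nom +13.900 → Σnom=-59.400; wc +0.150/-0.260 → slack +0.990/-1.307; half-tol=0.205, Σhalf²=0.295516
  -F: nom -1.000 → Σnom=-60.400; wc +0.421/-0.060 → slack +1.411/-1.367; half-tol=0.240, Σhalf²=0.353357
Nominal = -60.400. Worst-case = [-60.400 - 1.367, -60.400 + 1.411] = [-61.767, -58.989]. RSS = √0.353357 = 0.594.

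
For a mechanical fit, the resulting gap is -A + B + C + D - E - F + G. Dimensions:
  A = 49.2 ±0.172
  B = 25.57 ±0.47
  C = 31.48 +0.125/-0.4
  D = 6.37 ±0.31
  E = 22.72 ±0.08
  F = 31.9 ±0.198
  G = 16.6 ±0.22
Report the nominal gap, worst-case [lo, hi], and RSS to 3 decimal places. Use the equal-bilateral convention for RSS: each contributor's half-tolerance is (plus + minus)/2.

Stack each dimension's contribution:
  -A: nom -49.200 → Σnom=-49.200; wc +0.172/-0.172 → slack +0.172/-0.172; half-tol=0.172, Σhalf²=0.029584
  +B: nom +25.570 → Σnom=-23.630; wc +0.470/-0.470 → slack +0.642/-0.642; half-tol=0.470, Σhalf²=0.250484
  +C: nom +31.480 → Σnom=7.850; wc +0.125/-0.400 → slack +0.767/-1.042; half-tol=0.263, Σhalf²=0.319390
  +D: nom +6.370 → Σnom=14.220; wc +0.310/-0.310 → slack +1.077/-1.352; half-tol=0.310, Σhalf²=0.415490
  -E: nom -22.720 → Σnom=-8.500; wc +0.080/-0.080 → slack +1.157/-1.432; half-tol=0.080, Σhalf²=0.421890
  -F: nom -31.900 → Σnom=-40.400; wc +0.198/-0.198 → slack +1.355/-1.630; half-tol=0.198, Σhalf²=0.461094
  +G: nom +16.600 → Σnom=-23.800; wc +0.220/-0.220 → slack +1.575/-1.850; half-tol=0.220, Σhalf²=0.509494
Nominal = -23.800. Worst-case = [-23.800 - 1.850, -23.800 + 1.575] = [-25.650, -22.225]. RSS = √0.509494 = 0.714.

nominal=-23.800 wc=[-25.650,-22.225] rss=0.714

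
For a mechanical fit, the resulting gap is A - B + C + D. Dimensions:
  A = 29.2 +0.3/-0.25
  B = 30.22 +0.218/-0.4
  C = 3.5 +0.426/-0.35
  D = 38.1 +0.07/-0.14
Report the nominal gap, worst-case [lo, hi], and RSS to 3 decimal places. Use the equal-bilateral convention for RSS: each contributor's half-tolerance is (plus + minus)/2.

Stack each dimension's contribution:
  +A: nom +29.200 → Σnom=29.200; wc +0.300/-0.250 → slack +0.300/-0.250; half-tol=0.275, Σhalf²=0.075625
  -B: nom -30.220 → Σnom=-1.020; wc +0.400/-0.218 → slack +0.700/-0.468; half-tol=0.309, Σhalf²=0.171106
  +C: nom +3.500 → Σnom=2.480; wc +0.426/-0.350 → slack +1.126/-0.818; half-tol=0.388, Σhalf²=0.321650
  +D: nom +38.100 → Σnom=40.580; wc +0.070/-0.140 → slack +1.196/-0.958; half-tol=0.105, Σhalf²=0.332675
Nominal = 40.580. Worst-case = [40.580 - 0.958, 40.580 + 1.196] = [39.622, 41.776]. RSS = √0.332675 = 0.577.

nominal=40.580 wc=[39.622,41.776] rss=0.577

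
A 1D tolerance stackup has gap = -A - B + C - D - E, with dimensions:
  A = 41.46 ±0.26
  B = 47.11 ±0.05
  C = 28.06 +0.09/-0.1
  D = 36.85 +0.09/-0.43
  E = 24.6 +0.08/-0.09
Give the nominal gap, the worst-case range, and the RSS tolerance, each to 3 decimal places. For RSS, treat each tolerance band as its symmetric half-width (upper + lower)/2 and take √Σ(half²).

nominal=-121.960 wc=[-122.540,-121.040] rss=0.392

Stack each dimension's contribution:
  -A: nom -41.460 → Σnom=-41.460; wc +0.260/-0.260 → slack +0.260/-0.260; half-tol=0.260, Σhalf²=0.067600
  -B: nom -47.110 → Σnom=-88.570; wc +0.050/-0.050 → slack +0.310/-0.310; half-tol=0.050, Σhalf²=0.070100
  +C: nom +28.060 → Σnom=-60.510; wc +0.090/-0.100 → slack +0.400/-0.410; half-tol=0.095, Σhalf²=0.079125
  -D: nom -36.850 → Σnom=-97.360; wc +0.430/-0.090 → slack +0.830/-0.500; half-tol=0.260, Σhalf²=0.146725
  -E: nom -24.600 → Σnom=-121.960; wc +0.090/-0.080 → slack +0.920/-0.580; half-tol=0.085, Σhalf²=0.153950
Nominal = -121.960. Worst-case = [-121.960 - 0.580, -121.960 + 0.920] = [-122.540, -121.040]. RSS = √0.153950 = 0.392.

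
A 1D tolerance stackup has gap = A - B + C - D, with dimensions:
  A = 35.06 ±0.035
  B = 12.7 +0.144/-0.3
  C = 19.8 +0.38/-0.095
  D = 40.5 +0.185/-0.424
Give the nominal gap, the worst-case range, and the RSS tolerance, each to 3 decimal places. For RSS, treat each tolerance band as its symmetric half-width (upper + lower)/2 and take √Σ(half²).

nominal=1.660 wc=[1.201,2.799] rss=0.447

Stack each dimension's contribution:
  +A: nom +35.060 → Σnom=35.060; wc +0.035/-0.035 → slack +0.035/-0.035; half-tol=0.035, Σhalf²=0.001225
  -B: nom -12.700 → Σnom=22.360; wc +0.300/-0.144 → slack +0.335/-0.179; half-tol=0.222, Σhalf²=0.050509
  +C: nom +19.800 → Σnom=42.160; wc +0.380/-0.095 → slack +0.715/-0.274; half-tol=0.237, Σhalf²=0.106915
  -D: nom -40.500 → Σnom=1.660; wc +0.424/-0.185 → slack +1.139/-0.459; half-tol=0.304, Σhalf²=0.199635
Nominal = 1.660. Worst-case = [1.660 - 0.459, 1.660 + 1.139] = [1.201, 2.799]. RSS = √0.199635 = 0.447.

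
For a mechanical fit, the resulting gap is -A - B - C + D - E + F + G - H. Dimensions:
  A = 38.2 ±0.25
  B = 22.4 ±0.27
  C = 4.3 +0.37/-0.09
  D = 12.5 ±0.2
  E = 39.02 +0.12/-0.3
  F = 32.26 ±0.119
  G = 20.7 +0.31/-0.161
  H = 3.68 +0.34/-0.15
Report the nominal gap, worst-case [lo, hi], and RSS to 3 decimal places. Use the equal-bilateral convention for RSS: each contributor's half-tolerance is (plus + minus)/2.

nominal=-42.140 wc=[-43.970,-40.451] rss=0.634

Stack each dimension's contribution:
  -A: nom -38.200 → Σnom=-38.200; wc +0.250/-0.250 → slack +0.250/-0.250; half-tol=0.250, Σhalf²=0.062500
  -B: nom -22.400 → Σnom=-60.600; wc +0.270/-0.270 → slack +0.520/-0.520; half-tol=0.270, Σhalf²=0.135400
  -C: nom -4.300 → Σnom=-64.900; wc +0.090/-0.370 → slack +0.610/-0.890; half-tol=0.230, Σhalf²=0.188300
  +D: nom +12.500 → Σnom=-52.400; wc +0.200/-0.200 → slack +0.810/-1.090; half-tol=0.200, Σhalf²=0.228300
  -E: nom -39.020 → Σnom=-91.420; wc +0.300/-0.120 → slack +1.110/-1.210; half-tol=0.210, Σhalf²=0.272400
  +F: nom +32.260 → Σnom=-59.160; wc +0.119/-0.119 → slack +1.229/-1.329; half-tol=0.119, Σhalf²=0.286561
  +G: nom +20.700 → Σnom=-38.460; wc +0.310/-0.161 → slack +1.539/-1.490; half-tol=0.235, Σhalf²=0.342021
  -H: nom -3.680 → Σnom=-42.140; wc +0.150/-0.340 → slack +1.689/-1.830; half-tol=0.245, Σhalf²=0.402046
Nominal = -42.140. Worst-case = [-42.140 - 1.830, -42.140 + 1.689] = [-43.970, -40.451]. RSS = √0.402046 = 0.634.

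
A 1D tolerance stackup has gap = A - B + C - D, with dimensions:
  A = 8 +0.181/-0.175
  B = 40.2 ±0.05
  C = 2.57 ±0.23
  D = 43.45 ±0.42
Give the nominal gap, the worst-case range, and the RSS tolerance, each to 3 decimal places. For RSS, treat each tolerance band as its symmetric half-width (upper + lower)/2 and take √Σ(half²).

nominal=-73.080 wc=[-73.955,-72.199] rss=0.513

Stack each dimension's contribution:
  +A: nom +8.000 → Σnom=8.000; wc +0.181/-0.175 → slack +0.181/-0.175; half-tol=0.178, Σhalf²=0.031684
  -B: nom -40.200 → Σnom=-32.200; wc +0.050/-0.050 → slack +0.231/-0.225; half-tol=0.050, Σhalf²=0.034184
  +C: nom +2.570 → Σnom=-29.630; wc +0.230/-0.230 → slack +0.461/-0.455; half-tol=0.230, Σhalf²=0.087084
  -D: nom -43.450 → Σnom=-73.080; wc +0.420/-0.420 → slack +0.881/-0.875; half-tol=0.420, Σhalf²=0.263484
Nominal = -73.080. Worst-case = [-73.080 - 0.875, -73.080 + 0.881] = [-73.955, -72.199]. RSS = √0.263484 = 0.513.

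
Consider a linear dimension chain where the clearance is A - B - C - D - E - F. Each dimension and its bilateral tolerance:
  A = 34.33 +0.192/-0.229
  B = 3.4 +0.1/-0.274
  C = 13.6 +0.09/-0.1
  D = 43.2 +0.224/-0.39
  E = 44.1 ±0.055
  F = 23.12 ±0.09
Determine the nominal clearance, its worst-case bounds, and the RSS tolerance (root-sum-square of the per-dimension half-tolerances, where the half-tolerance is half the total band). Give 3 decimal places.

Stack each dimension's contribution:
  +A: nom +34.330 → Σnom=34.330; wc +0.192/-0.229 → slack +0.192/-0.229; half-tol=0.211, Σhalf²=0.044310
  -B: nom -3.400 → Σnom=30.930; wc +0.274/-0.100 → slack +0.466/-0.329; half-tol=0.187, Σhalf²=0.079279
  -C: nom -13.600 → Σnom=17.330; wc +0.100/-0.090 → slack +0.566/-0.419; half-tol=0.095, Σhalf²=0.088304
  -D: nom -43.200 → Σnom=-25.870; wc +0.390/-0.224 → slack +0.956/-0.643; half-tol=0.307, Σhalf²=0.182553
  -E: nom -44.100 → Σnom=-69.970; wc +0.055/-0.055 → slack +1.011/-0.698; half-tol=0.055, Σhalf²=0.185578
  -F: nom -23.120 → Σnom=-93.090; wc +0.090/-0.090 → slack +1.101/-0.788; half-tol=0.090, Σhalf²=0.193678
Nominal = -93.090. Worst-case = [-93.090 - 0.788, -93.090 + 1.101] = [-93.878, -91.989]. RSS = √0.193678 = 0.440.

nominal=-93.090 wc=[-93.878,-91.989] rss=0.440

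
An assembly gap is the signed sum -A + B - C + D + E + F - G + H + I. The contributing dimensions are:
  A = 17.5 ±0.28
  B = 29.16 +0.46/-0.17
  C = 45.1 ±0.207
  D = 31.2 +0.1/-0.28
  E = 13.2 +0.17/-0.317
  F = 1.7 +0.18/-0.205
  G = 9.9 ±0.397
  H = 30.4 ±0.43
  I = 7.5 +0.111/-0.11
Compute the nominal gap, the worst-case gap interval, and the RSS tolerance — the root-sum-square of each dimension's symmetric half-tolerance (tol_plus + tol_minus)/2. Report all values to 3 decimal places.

Stack each dimension's contribution:
  -A: nom -17.500 → Σnom=-17.500; wc +0.280/-0.280 → slack +0.280/-0.280; half-tol=0.280, Σhalf²=0.078400
  +B: nom +29.160 → Σnom=11.660; wc +0.460/-0.170 → slack +0.740/-0.450; half-tol=0.315, Σhalf²=0.177625
  -C: nom -45.100 → Σnom=-33.440; wc +0.207/-0.207 → slack +0.947/-0.657; half-tol=0.207, Σhalf²=0.220474
  +D: nom +31.200 → Σnom=-2.240; wc +0.100/-0.280 → slack +1.047/-0.937; half-tol=0.190, Σhalf²=0.256574
  +E: nom +13.200 → Σnom=10.960; wc +0.170/-0.317 → slack +1.217/-1.254; half-tol=0.243, Σhalf²=0.315866
  +F: nom +1.700 → Σnom=12.660; wc +0.180/-0.205 → slack +1.397/-1.459; half-tol=0.193, Σhalf²=0.352923
  -G: nom -9.900 → Σnom=2.760; wc +0.397/-0.397 → slack +1.794/-1.856; half-tol=0.397, Σhalf²=0.510532
  +H: nom +30.400 → Σnom=33.160; wc +0.430/-0.430 → slack +2.224/-2.286; half-tol=0.430, Σhalf²=0.695431
  +I: nom +7.500 → Σnom=40.660; wc +0.111/-0.110 → slack +2.335/-2.396; half-tol=0.111, Σhalf²=0.707642
Nominal = 40.660. Worst-case = [40.660 - 2.396, 40.660 + 2.335] = [38.264, 42.995]. RSS = √0.707642 = 0.841.

nominal=40.660 wc=[38.264,42.995] rss=0.841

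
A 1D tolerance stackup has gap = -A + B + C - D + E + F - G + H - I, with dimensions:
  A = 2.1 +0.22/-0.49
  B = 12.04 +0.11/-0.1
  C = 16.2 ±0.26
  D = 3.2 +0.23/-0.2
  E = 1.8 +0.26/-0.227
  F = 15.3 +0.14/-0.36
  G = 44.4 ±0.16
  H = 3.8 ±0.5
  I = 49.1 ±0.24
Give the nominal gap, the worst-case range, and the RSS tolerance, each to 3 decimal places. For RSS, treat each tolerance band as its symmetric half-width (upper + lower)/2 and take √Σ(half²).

nominal=-49.660 wc=[-51.957,-47.300] rss=0.840

Stack each dimension's contribution:
  -A: nom -2.100 → Σnom=-2.100; wc +0.490/-0.220 → slack +0.490/-0.220; half-tol=0.355, Σhalf²=0.126025
  +B: nom +12.040 → Σnom=9.940; wc +0.110/-0.100 → slack +0.600/-0.320; half-tol=0.105, Σhalf²=0.137050
  +C: nom +16.200 → Σnom=26.140; wc +0.260/-0.260 → slack +0.860/-0.580; half-tol=0.260, Σhalf²=0.204650
  -D: nom -3.200 → Σnom=22.940; wc +0.200/-0.230 → slack +1.060/-0.810; half-tol=0.215, Σhalf²=0.250875
  +E: nom +1.800 → Σnom=24.740; wc +0.260/-0.227 → slack +1.320/-1.037; half-tol=0.243, Σhalf²=0.310167
  +F: nom +15.300 → Σnom=40.040; wc +0.140/-0.360 → slack +1.460/-1.397; half-tol=0.250, Σhalf²=0.372667
  -G: nom -44.400 → Σnom=-4.360; wc +0.160/-0.160 → slack +1.620/-1.557; half-tol=0.160, Σhalf²=0.398267
  +H: nom +3.800 → Σnom=-0.560; wc +0.500/-0.500 → slack +2.120/-2.057; half-tol=0.500, Σhalf²=0.648267
  -I: nom -49.100 → Σnom=-49.660; wc +0.240/-0.240 → slack +2.360/-2.297; half-tol=0.240, Σhalf²=0.705867
Nominal = -49.660. Worst-case = [-49.660 - 2.297, -49.660 + 2.360] = [-51.957, -47.300]. RSS = √0.705867 = 0.840.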